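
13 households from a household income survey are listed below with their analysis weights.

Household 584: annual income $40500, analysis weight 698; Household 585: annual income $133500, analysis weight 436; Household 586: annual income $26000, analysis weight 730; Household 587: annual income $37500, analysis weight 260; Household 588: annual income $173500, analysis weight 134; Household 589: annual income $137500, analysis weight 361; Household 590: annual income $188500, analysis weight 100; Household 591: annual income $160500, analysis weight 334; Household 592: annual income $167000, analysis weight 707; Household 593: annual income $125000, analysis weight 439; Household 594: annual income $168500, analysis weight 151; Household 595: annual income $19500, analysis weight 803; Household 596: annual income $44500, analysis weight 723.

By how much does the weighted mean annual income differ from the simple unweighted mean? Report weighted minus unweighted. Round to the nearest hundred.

-23100

Unweighted sum = 1422000
Unweighted mean = 1422000 / 13 = 109384.62
Weighted sum = 506768000
Sum of weights = 5876
Weighted mean = 506768000 / 5876 = 86243.703
Difference (weighted minus unweighted) = -23140.912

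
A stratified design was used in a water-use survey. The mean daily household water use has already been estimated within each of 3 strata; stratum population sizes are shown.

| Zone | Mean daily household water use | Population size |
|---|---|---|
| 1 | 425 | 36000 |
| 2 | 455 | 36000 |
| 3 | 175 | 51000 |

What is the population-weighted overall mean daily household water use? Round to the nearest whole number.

330

Σ Nₕ·x̄ₕ = 425×36000 + 455×36000 + 175×51000
  = 40605000
Σ Nₕ = 36000 + 36000 + 51000 = 123000
Overall mean = 40605000 / 123000 = 330.12195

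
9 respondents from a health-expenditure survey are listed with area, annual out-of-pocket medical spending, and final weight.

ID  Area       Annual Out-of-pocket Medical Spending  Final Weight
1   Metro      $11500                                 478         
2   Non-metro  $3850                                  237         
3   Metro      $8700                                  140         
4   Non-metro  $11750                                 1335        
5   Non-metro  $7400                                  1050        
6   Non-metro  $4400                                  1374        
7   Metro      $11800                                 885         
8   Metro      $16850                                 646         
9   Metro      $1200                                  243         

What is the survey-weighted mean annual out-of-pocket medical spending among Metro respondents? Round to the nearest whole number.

11846

Metro rows: 1, 3, 7, 8, 9
Weighted sum = 11500×478 + 8700×140 + 11800×885 + 16850×646 + 1200×243
  = 5497000 + 1218000 + 10443000 + 10885100 + 291600 = 28334700
Sum of weights = 478 + 140 + 885 + 646 + 243 = 2392
Weighted mean = 28334700 / 2392 = 11845.61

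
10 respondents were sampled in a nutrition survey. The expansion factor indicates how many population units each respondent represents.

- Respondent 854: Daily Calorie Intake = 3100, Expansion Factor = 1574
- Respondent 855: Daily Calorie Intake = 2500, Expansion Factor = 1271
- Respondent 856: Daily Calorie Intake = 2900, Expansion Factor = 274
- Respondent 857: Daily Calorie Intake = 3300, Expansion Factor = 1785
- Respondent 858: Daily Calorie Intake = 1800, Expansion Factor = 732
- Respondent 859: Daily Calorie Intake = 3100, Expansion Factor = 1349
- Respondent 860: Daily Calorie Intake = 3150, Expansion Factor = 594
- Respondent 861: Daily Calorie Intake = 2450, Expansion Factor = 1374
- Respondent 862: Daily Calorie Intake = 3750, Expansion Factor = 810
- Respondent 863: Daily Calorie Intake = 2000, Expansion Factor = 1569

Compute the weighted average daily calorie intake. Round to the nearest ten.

2790

Weighted sum = 3100×1574 + 2500×1271 + 2900×274 + 3300×1785 + 1800×732 + 3100×1349 + 3150×594 + 2450×1374 + 3750×810 + 2000×1569
  = 31654400
Sum of weights = 1574 + 1271 + 274 + 1785 + 732 + 1349 + 594 + 1374 + 810 + 1569 = 11332
Weighted mean = 31654400 / 11332 = 2793.3639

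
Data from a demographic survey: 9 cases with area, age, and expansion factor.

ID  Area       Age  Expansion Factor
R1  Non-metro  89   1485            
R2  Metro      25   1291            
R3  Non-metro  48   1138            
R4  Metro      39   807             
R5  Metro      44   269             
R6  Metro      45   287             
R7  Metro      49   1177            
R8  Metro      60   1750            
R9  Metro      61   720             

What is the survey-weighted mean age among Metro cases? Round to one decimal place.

Metro rows: R2, R4, R5, R6, R7, R8, R9
Weighted sum = 25×1291 + 39×807 + 44×269 + 45×287 + 49×1177 + 60×1750 + 61×720
  = 295092
Sum of weights = 1291 + 807 + 269 + 287 + 1177 + 1750 + 720 = 6301
Weighted mean = 295092 / 6301 = 46.832566

46.8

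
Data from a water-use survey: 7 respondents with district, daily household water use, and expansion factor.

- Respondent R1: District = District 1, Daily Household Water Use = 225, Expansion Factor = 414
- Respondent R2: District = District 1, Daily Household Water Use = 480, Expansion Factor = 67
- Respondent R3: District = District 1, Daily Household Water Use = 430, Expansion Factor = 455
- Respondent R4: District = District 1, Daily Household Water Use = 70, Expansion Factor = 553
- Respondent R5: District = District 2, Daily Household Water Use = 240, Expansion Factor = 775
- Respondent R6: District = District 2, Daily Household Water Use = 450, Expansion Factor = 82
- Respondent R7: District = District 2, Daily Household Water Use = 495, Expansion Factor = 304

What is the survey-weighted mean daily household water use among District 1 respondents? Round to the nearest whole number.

District 1 rows: R1, R2, R3, R4
Weighted sum = 225×414 + 480×67 + 430×455 + 70×553
  = 93150 + 32160 + 195650 + 38710 = 359670
Sum of weights = 414 + 67 + 455 + 553 = 1489
Weighted mean = 359670 / 1489 = 241.55138

242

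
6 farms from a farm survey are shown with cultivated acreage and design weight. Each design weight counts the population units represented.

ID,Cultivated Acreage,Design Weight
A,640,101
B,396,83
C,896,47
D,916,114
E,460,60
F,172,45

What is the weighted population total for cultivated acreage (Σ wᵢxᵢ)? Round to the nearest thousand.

Weighted total = 640×101 + 396×83 + 896×47 + 916×114 + 460×60 + 172×45
  = 64640 + 32868 + 42112 + 104424 + 27600 + 7740 = 279384

279000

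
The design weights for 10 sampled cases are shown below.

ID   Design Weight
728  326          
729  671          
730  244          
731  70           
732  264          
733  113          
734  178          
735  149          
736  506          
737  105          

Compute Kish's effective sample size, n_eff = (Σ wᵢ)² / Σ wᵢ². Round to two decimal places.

Σ wᵢ = 326 + 671 + 244 + 70 + 264 + 113 + 178 + 149 + 506 + 105 = 2626
Σ wᵢ² = 106276 + 450241 + 59536 + 4900 + 69696 + 12769 + 31684 + 22201 + 256036 + 11025 = 1024364
n_eff = 2626² / 1024364 = 6895876 / 1024364 = 6.7318609

6.73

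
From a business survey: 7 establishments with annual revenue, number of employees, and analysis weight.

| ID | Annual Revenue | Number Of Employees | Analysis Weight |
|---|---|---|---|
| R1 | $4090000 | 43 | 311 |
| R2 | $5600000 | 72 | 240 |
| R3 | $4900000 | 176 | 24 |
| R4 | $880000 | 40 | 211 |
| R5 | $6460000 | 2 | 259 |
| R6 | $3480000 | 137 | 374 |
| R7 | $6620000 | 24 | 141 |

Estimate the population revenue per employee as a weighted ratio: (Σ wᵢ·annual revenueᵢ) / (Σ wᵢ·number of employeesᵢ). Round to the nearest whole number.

Σ wᵢ·y = 4090000×311 + 5600000×240 + 4900000×24 + 880000×211 + 6460000×259 + 3480000×374 + 6620000×141
  = 1271990000 + 1344000000 + 117600000 + 185680000 + 1673140000 + 1301520000 + 933420000 = 6827350000
Σ wᵢ·x = 43×311 + 72×240 + 176×24 + 40×211 + 2×259 + 137×374 + 24×141
  = 98457
Ratio = 6827350000 / 98457 = 69343.47

69343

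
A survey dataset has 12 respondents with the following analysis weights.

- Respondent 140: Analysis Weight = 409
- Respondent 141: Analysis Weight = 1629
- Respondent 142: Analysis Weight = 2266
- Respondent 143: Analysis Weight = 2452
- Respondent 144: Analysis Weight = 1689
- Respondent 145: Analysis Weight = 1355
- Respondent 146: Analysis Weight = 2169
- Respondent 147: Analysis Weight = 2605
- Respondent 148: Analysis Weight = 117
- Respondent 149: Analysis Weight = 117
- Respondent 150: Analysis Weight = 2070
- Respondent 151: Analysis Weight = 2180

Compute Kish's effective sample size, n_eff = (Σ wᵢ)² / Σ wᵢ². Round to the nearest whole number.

Σ wᵢ = 19058
Σ wᵢ² = 39211992
n_eff = 19058² / 39211992 = 363207364 / 39211992 = 9.2626604

9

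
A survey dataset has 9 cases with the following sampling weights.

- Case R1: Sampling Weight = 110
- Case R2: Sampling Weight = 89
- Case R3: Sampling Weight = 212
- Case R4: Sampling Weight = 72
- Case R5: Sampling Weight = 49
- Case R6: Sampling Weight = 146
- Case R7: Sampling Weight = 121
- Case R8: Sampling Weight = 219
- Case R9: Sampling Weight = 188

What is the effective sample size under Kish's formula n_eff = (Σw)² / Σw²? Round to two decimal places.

7.58

Σ wᵢ = 110 + 89 + 212 + 72 + 49 + 146 + 121 + 219 + 188 = 1206
Σ wᵢ² = 12100 + 7921 + 44944 + 5184 + 2401 + 21316 + 14641 + 47961 + 35344 = 191812
n_eff = 1206² / 191812 = 1454436 / 191812 = 7.5826121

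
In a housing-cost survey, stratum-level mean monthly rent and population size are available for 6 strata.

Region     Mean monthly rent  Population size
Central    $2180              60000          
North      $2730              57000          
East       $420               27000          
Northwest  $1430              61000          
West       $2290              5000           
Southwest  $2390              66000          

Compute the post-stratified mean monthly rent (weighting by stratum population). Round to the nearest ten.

Σ Nₕ·x̄ₕ = 2180×60000 + 2730×57000 + 420×27000 + 1430×61000 + 2290×5000 + 2390×66000
  = 130800000 + 155610000 + 11340000 + 87230000 + 11450000 + 157740000 = 554170000
Σ Nₕ = 60000 + 57000 + 27000 + 61000 + 5000 + 66000 = 276000
Overall mean = 554170000 / 276000 = 2007.8623

2010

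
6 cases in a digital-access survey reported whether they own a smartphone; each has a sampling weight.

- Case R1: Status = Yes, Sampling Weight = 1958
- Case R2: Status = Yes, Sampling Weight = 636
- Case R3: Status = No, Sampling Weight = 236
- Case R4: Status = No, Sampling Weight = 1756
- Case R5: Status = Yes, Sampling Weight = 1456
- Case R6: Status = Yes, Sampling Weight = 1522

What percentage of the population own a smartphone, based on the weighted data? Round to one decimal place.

Sum of weights for 'Yes' = 1958 + 636 + 1456 + 1522 = 5572
Total weight = 1958 + 636 + 236 + 1756 + 1456 + 1522 = 7564
Weighted proportion = 5572 / 7564 = 0.73664728 → 73.664728%

73.7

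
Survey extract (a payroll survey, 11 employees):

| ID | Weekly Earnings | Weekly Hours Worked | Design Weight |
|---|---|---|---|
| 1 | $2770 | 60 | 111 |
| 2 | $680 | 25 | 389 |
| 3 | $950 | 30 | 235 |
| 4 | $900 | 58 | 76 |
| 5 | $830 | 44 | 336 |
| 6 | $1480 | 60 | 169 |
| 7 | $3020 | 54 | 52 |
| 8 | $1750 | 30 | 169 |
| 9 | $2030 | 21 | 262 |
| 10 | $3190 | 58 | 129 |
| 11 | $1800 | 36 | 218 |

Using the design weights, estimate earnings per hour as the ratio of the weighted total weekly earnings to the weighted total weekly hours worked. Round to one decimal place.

39.0

Σ wᵢ·y = 2770×111 + 680×389 + 950×235 + 900×76 + 830×336 + 1480×169 + 3020×52 + 1750×169 + 2030×262 + 3190×129 + 1800×218
  = 3181200
Σ wᵢ·x = 60×111 + 25×389 + 30×235 + 58×76 + 44×336 + 60×169 + 54×52 + 30×169 + 21×262 + 58×129 + 36×218
  = 6660 + 9725 + 7050 + 4408 + 14784 + 10140 + 2808 + 5070 + 5502 + 7482 + 7848 = 81477
Ratio = 3181200 / 81477 = 39.044147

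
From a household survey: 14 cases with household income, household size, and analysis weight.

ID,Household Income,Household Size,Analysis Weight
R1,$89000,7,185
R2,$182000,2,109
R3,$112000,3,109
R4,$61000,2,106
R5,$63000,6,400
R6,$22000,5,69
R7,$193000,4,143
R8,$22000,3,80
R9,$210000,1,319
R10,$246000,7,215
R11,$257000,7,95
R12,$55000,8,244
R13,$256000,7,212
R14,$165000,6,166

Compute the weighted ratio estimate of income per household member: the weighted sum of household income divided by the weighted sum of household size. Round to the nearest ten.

27970

Σ wᵢ·y = 350431000
Σ wᵢ·x = 12530
Ratio = 350431000 / 12530 = 27967.358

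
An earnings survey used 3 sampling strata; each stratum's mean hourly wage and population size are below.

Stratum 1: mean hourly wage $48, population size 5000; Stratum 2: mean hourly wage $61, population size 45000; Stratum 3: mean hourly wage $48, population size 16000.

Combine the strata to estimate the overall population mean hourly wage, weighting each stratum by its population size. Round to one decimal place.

56.9

Σ Nₕ·x̄ₕ = 3753000
Σ Nₕ = 66000
Overall mean = 3753000 / 66000 = 56.863636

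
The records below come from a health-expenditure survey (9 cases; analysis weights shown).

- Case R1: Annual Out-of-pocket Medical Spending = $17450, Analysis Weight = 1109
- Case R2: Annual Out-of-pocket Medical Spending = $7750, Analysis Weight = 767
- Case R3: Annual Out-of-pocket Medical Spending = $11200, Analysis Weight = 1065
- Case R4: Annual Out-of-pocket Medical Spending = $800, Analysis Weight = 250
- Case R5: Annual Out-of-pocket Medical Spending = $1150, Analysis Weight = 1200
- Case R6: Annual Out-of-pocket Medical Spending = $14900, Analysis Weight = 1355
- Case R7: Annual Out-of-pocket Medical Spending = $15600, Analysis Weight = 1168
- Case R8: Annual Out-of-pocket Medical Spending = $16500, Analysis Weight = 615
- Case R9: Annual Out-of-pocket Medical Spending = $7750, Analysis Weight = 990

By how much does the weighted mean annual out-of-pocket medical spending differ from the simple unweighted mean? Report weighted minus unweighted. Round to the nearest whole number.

Unweighted sum = 93100
Unweighted mean = 93100 / 9 = 10344.444
Weighted sum = 17450×1109 + 7750×767 + 11200×1065 + 800×250 + 1150×1200 + 14900×1355 + 15600×1168 + 16500×615 + 7750×990
  = 19352050 + 5944250 + 11928000 + 200000 + 1380000 + 20189500 + 18220800 + 10147500 + 7672500 = 95034600
Sum of weights = 8519
Weighted mean = 95034600 / 8519 = 11155.605
Difference (weighted minus unweighted) = 811.16067

811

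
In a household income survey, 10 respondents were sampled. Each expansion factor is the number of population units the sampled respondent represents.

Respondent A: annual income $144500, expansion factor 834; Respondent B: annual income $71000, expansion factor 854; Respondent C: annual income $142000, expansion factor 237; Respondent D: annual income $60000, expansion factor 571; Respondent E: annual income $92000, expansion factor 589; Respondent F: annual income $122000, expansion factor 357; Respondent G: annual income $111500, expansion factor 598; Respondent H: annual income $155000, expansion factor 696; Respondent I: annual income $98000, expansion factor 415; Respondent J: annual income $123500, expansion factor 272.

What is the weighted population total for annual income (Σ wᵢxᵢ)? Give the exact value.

Weighted total = 144500×834 + 71000×854 + 142000×237 + 60000×571 + 92000×589 + 122000×357 + 111500×598 + 155000×696 + 98000×415 + 123500×272
  = 595622000

595622000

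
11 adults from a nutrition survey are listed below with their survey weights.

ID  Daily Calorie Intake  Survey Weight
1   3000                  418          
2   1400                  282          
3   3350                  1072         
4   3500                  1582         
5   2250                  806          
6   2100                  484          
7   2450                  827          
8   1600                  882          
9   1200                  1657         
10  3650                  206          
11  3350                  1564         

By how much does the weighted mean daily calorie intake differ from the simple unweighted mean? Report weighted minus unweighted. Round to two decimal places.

26.87

Unweighted sum = 27850
Unweighted mean = 27850 / 11 = 2531.8182
Weighted sum = 3000×418 + 1400×282 + 3350×1072 + 3500×1582 + 2250×806 + 2100×484 + 2450×827 + 1600×882 + 1200×1657 + 3650×206 + 3350×1564
  = 1254000 + 394800 + 3591200 + 5537000 + 1813500 + 1016400 + 2026150 + 1411200 + 1988400 + 751900 + 5239400 = 25023950
Sum of weights = 418 + 282 + 1072 + 1582 + 806 + 484 + 827 + 882 + 1657 + 206 + 1564 = 9780
Weighted mean = 25023950 / 9780 = 2558.6861
Difference (weighted minus unweighted) = 26.867912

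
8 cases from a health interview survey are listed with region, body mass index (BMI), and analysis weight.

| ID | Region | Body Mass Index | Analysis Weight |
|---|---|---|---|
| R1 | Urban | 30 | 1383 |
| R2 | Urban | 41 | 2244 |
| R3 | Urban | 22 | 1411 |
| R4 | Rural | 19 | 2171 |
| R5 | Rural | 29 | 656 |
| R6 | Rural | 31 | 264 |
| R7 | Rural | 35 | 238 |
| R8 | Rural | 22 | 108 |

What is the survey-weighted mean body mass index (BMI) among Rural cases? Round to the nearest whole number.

23

Rural rows: R4, R5, R6, R7, R8
Weighted sum = 19×2171 + 29×656 + 31×264 + 35×238 + 22×108
  = 41249 + 19024 + 8184 + 8330 + 2376 = 79163
Sum of weights = 2171 + 656 + 264 + 238 + 108 = 3437
Weighted mean = 79163 / 3437 = 23.032587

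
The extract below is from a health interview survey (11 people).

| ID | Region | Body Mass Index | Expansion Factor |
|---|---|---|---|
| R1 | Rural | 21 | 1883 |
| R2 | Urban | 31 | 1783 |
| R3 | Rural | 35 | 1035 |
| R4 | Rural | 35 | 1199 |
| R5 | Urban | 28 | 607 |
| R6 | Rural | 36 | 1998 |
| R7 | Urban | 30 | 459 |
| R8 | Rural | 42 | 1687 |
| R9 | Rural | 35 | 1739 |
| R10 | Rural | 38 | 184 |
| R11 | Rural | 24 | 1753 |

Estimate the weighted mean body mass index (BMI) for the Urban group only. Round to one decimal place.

Urban rows: R2, R5, R7
Weighted sum = 31×1783 + 28×607 + 30×459
  = 55273 + 16996 + 13770 = 86039
Sum of weights = 1783 + 607 + 459 = 2849
Weighted mean = 86039 / 2849 = 30.199719

30.2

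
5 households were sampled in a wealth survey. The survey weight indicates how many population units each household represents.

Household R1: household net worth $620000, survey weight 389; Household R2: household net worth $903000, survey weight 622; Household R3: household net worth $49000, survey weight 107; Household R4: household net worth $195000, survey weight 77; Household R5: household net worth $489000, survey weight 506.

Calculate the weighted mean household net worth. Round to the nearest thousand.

Weighted sum = 620000×389 + 903000×622 + 49000×107 + 195000×77 + 489000×506
  = 241180000 + 561666000 + 5243000 + 15015000 + 247434000 = 1070538000
Sum of weights = 1701
Weighted mean = 1070538000 / 1701 = 629358.02

629000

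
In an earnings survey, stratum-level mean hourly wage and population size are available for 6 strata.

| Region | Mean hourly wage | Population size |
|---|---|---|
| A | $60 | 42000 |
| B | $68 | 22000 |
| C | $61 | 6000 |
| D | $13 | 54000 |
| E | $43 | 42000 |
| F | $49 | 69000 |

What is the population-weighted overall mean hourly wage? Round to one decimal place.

43.7

Σ Nₕ·x̄ₕ = 60×42000 + 68×22000 + 61×6000 + 13×54000 + 43×42000 + 49×69000
  = 2520000 + 1496000 + 366000 + 702000 + 1806000 + 3381000 = 10271000
Σ Nₕ = 235000
Overall mean = 10271000 / 235000 = 43.706383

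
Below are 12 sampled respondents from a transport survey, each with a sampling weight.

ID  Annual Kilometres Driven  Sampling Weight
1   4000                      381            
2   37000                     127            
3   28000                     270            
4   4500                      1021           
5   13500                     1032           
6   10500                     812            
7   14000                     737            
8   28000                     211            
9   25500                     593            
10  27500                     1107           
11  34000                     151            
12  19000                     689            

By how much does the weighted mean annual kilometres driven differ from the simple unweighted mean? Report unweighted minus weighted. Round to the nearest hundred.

3500

Unweighted sum = 4000 + 37000 + 28000 + 4500 + 13500 + 10500 + 14000 + 28000 + 25500 + 27500 + 34000 + 19000 = 245500
Unweighted mean = 245500 / 12 = 20458.333
Weighted sum = 4000×381 + 37000×127 + 28000×270 + 4500×1021 + 13500×1032 + 10500×812 + 14000×737 + 28000×211 + 25500×593 + 27500×1107 + 34000×151 + 19000×689
  = 120850500
Sum of weights = 7131
Weighted mean = 120850500 / 7131 = 16947.202
Difference (unweighted minus weighted) = 3511.131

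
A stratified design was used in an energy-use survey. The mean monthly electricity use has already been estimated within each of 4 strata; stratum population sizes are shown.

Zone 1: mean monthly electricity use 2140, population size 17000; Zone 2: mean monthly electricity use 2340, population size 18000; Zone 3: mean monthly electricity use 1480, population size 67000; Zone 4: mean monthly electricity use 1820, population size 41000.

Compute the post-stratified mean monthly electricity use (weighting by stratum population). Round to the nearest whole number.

Σ Nₕ·x̄ₕ = 2140×17000 + 2340×18000 + 1480×67000 + 1820×41000
  = 36380000 + 42120000 + 99160000 + 74620000 = 252280000
Σ Nₕ = 143000
Overall mean = 252280000 / 143000 = 1764.1958

1764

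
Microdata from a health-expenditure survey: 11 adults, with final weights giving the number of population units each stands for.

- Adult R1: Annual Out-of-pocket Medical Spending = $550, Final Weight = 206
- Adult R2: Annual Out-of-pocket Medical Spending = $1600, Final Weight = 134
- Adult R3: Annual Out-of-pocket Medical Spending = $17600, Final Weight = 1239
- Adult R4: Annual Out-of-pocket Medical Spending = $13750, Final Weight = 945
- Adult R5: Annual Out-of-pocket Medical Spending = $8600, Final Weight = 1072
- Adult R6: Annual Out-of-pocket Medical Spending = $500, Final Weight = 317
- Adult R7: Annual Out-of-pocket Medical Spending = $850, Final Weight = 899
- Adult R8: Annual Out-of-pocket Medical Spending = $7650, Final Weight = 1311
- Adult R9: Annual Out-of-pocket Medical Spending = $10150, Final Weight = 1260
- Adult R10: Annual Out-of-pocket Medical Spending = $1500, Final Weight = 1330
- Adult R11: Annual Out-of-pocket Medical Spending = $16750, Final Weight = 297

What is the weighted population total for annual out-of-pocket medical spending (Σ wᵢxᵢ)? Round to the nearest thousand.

75058000

Weighted total = 550×206 + 1600×134 + 17600×1239 + 13750×945 + 8600×1072 + 500×317 + 850×899 + 7650×1311 + 10150×1260 + 1500×1330 + 16750×297
  = 113300 + 214400 + 21806400 + 12993750 + 9219200 + 158500 + 764150 + 10029150 + 12789000 + 1995000 + 4974750 = 75057600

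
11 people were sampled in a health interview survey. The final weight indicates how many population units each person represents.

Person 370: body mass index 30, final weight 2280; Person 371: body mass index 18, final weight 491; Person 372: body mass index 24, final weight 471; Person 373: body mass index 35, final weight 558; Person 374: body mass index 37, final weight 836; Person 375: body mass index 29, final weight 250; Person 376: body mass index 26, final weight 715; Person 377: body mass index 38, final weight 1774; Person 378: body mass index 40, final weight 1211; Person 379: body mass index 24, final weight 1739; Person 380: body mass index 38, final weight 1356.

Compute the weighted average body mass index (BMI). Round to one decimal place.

Weighted sum = 373960
Sum of weights = 2280 + 491 + 471 + 558 + 836 + 250 + 715 + 1774 + 1211 + 1739 + 1356 = 11681
Weighted mean = 373960 / 11681 = 32.014382

32.0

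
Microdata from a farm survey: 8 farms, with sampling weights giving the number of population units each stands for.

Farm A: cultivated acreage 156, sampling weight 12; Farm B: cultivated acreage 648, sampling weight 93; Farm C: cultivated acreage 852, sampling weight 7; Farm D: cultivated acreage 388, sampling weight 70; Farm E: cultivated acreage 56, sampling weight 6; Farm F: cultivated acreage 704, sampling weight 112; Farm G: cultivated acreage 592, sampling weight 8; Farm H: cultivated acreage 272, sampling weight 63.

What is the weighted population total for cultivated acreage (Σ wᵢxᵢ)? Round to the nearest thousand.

Weighted total = 156×12 + 648×93 + 852×7 + 388×70 + 56×6 + 704×112 + 592×8 + 272×63
  = 196316

196000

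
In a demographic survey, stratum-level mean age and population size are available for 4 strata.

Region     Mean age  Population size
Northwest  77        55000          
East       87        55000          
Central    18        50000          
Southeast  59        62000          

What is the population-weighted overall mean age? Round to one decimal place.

Σ Nₕ·x̄ₕ = 77×55000 + 87×55000 + 18×50000 + 59×62000
  = 13578000
Σ Nₕ = 55000 + 55000 + 50000 + 62000 = 222000
Overall mean = 13578000 / 222000 = 61.162162

61.2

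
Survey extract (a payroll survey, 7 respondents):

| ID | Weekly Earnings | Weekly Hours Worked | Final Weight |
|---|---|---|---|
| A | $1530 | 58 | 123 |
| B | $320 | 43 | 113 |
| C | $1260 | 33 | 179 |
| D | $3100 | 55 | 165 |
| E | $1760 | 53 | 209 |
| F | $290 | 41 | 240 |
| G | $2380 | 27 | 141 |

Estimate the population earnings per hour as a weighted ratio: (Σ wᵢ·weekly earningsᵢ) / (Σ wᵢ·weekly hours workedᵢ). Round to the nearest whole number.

34

Σ wᵢ·y = 1530×123 + 320×113 + 1260×179 + 3100×165 + 1760×209 + 290×240 + 2380×141
  = 188190 + 36160 + 225540 + 511500 + 367840 + 69600 + 335580 = 1734410
Σ wᵢ·x = 58×123 + 43×113 + 33×179 + 55×165 + 53×209 + 41×240 + 27×141
  = 7134 + 4859 + 5907 + 9075 + 11077 + 9840 + 3807 = 51699
Ratio = 1734410 / 51699 = 33.548231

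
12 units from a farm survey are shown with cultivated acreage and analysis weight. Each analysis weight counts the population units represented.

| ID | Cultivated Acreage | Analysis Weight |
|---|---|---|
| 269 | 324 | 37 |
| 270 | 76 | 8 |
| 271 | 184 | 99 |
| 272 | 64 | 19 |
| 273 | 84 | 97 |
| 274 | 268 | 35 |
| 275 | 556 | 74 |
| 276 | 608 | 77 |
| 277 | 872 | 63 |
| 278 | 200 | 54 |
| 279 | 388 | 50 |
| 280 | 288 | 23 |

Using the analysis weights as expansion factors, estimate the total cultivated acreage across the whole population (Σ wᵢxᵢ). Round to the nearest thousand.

229000

Weighted total = 324×37 + 76×8 + 184×99 + 64×19 + 84×97 + 268×35 + 556×74 + 608×77 + 872×63 + 200×54 + 388×50 + 288×23
  = 11988 + 608 + 18216 + 1216 + 8148 + 9380 + 41144 + 46816 + 54936 + 10800 + 19400 + 6624 = 229276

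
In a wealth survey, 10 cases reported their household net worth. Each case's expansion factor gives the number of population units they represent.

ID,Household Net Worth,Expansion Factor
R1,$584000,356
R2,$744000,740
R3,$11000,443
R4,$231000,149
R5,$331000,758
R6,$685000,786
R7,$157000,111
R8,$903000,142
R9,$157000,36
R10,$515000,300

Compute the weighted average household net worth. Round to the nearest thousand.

Weighted sum = 584000×356 + 744000×740 + 11000×443 + 231000×149 + 331000×758 + 685000×786 + 157000×111 + 903000×142 + 157000×36 + 515000×300
  = 207904000 + 550560000 + 4873000 + 34419000 + 250898000 + 538410000 + 17427000 + 128226000 + 5652000 + 154500000 = 1892869000
Sum of weights = 356 + 740 + 443 + 149 + 758 + 786 + 111 + 142 + 36 + 300 = 3821
Weighted mean = 1892869000 / 3821 = 495385.76

495000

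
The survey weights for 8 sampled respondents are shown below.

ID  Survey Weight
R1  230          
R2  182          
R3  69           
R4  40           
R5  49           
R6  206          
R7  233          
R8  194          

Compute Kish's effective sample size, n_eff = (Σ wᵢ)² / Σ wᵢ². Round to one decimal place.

Σ wᵢ = 230 + 182 + 69 + 40 + 49 + 206 + 233 + 194 = 1203
Σ wᵢ² = 52900 + 33124 + 4761 + 1600 + 2401 + 42436 + 54289 + 37636 = 229147
n_eff = 1203² / 229147 = 1447209 / 229147 = 6.3156358

6.3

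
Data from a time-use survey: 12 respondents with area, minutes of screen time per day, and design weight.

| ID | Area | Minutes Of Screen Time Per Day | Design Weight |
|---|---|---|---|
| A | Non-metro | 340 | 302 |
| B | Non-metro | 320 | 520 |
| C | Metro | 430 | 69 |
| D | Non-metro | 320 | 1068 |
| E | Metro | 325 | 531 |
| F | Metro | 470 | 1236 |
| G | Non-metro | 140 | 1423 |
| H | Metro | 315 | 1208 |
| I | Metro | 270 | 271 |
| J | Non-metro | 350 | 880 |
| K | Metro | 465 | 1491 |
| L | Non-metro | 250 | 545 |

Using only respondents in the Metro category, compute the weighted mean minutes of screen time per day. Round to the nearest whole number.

Metro rows: C, E, F, H, I, K
Weighted sum = 430×69 + 325×531 + 470×1236 + 315×1208 + 270×271 + 465×1491
  = 29670 + 172575 + 580920 + 380520 + 73170 + 693315 = 1930170
Sum of weights = 69 + 531 + 1236 + 1208 + 271 + 1491 = 4806
Weighted mean = 1930170 / 4806 = 401.61673

402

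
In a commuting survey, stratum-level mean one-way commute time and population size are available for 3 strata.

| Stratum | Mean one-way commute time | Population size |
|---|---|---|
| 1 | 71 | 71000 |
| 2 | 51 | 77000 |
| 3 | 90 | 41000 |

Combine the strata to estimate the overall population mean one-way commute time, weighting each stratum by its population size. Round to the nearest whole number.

Σ Nₕ·x̄ₕ = 12658000
Σ Nₕ = 189000
Overall mean = 12658000 / 189000 = 66.973545

67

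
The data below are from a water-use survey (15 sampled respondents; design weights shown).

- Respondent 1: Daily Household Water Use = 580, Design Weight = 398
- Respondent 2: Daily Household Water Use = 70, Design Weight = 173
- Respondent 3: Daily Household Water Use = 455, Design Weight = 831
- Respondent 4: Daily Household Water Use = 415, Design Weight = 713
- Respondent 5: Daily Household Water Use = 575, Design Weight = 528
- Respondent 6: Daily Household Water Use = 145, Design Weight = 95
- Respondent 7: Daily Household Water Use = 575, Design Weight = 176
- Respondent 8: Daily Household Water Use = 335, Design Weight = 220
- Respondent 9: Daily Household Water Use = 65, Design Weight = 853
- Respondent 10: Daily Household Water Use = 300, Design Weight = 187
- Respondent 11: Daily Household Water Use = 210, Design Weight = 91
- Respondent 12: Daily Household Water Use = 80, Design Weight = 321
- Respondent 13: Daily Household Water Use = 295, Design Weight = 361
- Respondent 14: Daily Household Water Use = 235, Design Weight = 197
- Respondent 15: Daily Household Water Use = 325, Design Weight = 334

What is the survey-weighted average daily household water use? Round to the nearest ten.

330

Weighted sum = 1826900
Sum of weights = 5478
Weighted mean = 1826900 / 5478 = 333.49763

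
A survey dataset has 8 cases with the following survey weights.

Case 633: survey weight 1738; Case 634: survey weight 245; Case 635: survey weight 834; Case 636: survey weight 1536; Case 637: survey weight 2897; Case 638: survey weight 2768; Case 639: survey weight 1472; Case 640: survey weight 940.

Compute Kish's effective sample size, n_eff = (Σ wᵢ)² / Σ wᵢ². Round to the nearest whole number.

6

Σ wᵢ = 12430
Σ wᵢ² = 3020644 + 60025 + 695556 + 2359296 + 8392609 + 7661824 + 2166784 + 883600 = 25240338
n_eff = 12430² / 25240338 = 154504900 / 25240338 = 6.1213483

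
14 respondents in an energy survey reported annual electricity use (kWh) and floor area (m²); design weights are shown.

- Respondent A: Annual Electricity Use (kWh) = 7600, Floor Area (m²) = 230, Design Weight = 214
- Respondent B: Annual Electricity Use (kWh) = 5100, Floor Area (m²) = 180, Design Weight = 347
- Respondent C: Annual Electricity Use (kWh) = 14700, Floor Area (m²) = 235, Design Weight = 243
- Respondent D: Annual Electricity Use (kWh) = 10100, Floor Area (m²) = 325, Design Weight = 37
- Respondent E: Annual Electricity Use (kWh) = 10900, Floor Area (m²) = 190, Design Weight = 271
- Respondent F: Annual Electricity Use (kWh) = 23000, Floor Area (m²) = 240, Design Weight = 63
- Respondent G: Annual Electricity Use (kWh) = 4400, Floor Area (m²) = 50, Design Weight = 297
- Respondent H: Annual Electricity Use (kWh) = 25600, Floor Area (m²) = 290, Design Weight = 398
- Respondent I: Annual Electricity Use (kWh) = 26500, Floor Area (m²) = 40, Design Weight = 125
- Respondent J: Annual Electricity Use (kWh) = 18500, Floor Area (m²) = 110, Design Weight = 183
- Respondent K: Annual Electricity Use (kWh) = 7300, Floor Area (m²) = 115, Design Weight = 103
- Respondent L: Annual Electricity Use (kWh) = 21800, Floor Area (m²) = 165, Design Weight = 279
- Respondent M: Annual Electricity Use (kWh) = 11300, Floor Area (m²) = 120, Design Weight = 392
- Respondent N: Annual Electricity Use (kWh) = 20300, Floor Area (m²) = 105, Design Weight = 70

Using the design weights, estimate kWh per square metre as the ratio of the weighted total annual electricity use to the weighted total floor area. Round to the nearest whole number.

Σ wᵢ·y = 42623100
Σ wᵢ·x = 515090
Ratio = 42623100 / 515090 = 82.74884

83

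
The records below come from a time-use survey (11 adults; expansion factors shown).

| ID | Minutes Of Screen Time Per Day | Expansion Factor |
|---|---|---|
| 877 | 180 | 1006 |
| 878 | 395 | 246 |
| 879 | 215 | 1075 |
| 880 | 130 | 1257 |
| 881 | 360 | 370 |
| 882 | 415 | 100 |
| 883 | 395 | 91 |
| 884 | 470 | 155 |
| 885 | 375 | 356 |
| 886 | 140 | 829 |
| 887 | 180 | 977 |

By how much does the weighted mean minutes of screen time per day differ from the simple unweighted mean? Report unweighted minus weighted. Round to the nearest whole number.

Unweighted sum = 180 + 395 + 215 + 130 + 360 + 415 + 395 + 470 + 375 + 140 + 180 = 3255
Unweighted mean = 3255 / 11 = 295.90909
Weighted sum = 180×1006 + 395×246 + 215×1075 + 130×1257 + 360×370 + 415×100 + 395×91 + 470×155 + 375×356 + 140×829 + 180×977
  = 181080 + 97170 + 231125 + 163410 + 133200 + 41500 + 35945 + 72850 + 133500 + 116060 + 175860 = 1381700
Sum of weights = 1006 + 246 + 1075 + 1257 + 370 + 100 + 91 + 155 + 356 + 829 + 977 = 6462
Weighted mean = 1381700 / 6462 = 213.81925
Difference (unweighted minus weighted) = 82.08984

82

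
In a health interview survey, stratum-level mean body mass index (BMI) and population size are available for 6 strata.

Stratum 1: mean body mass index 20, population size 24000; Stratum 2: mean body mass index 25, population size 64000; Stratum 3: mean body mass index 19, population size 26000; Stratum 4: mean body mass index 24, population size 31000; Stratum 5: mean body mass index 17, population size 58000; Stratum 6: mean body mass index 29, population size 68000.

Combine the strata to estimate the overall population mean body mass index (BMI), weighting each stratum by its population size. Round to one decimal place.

23.2

Σ Nₕ·x̄ₕ = 20×24000 + 25×64000 + 19×26000 + 24×31000 + 17×58000 + 29×68000
  = 480000 + 1600000 + 494000 + 744000 + 986000 + 1972000 = 6276000
Σ Nₕ = 24000 + 64000 + 26000 + 31000 + 58000 + 68000 = 271000
Overall mean = 6276000 / 271000 = 23.158672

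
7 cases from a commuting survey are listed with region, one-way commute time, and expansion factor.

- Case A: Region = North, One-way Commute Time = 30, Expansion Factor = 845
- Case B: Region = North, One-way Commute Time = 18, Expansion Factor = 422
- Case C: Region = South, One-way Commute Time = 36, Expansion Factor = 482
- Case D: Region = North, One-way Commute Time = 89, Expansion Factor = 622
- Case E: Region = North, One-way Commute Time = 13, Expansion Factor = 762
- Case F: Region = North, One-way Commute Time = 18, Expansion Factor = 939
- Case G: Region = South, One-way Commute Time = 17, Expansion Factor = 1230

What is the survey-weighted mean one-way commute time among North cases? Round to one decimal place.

32.1

North rows: A, B, D, E, F
Weighted sum = 30×845 + 18×422 + 89×622 + 13×762 + 18×939
  = 25350 + 7596 + 55358 + 9906 + 16902 = 115112
Sum of weights = 845 + 422 + 622 + 762 + 939 = 3590
Weighted mean = 115112 / 3590 = 32.064624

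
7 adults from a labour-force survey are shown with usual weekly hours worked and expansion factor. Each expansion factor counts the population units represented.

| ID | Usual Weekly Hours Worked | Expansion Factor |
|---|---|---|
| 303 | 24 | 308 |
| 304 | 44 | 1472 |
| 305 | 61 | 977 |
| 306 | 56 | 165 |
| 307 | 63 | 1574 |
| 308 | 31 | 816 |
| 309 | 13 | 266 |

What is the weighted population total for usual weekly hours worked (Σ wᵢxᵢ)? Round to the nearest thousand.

Weighted total = 268913

269000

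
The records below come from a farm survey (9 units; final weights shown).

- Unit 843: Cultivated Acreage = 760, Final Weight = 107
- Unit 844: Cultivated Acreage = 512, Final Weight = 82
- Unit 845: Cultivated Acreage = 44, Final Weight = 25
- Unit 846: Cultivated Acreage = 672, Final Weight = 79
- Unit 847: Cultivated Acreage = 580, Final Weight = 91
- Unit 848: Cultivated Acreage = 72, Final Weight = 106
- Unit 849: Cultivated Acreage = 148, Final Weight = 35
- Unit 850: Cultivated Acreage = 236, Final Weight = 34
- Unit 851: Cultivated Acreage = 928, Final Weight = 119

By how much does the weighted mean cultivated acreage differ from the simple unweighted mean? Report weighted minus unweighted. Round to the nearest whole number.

94

Unweighted sum = 760 + 512 + 44 + 672 + 580 + 72 + 148 + 236 + 928 = 3952
Unweighted mean = 3952 / 9 = 439.11111
Weighted sum = 361540
Sum of weights = 107 + 82 + 25 + 79 + 91 + 106 + 35 + 34 + 119 = 678
Weighted mean = 361540 / 678 = 533.24484
Difference (weighted minus unweighted) = 94.133727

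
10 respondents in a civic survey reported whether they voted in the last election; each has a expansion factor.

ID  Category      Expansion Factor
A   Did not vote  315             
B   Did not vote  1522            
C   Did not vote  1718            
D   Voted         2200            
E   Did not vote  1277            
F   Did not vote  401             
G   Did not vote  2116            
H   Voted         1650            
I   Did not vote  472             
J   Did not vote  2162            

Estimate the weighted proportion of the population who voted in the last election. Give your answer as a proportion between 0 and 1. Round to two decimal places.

0.28

Sum of weights for 'Voted' = 2200 + 1650 = 3850
Total weight = 13833
Weighted proportion = 3850 / 13833 = 0.27831996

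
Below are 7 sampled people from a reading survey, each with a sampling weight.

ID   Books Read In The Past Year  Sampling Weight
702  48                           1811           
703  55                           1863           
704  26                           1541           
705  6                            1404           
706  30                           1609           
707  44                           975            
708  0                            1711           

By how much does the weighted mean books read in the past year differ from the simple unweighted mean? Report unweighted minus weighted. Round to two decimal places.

-0.29

Unweighted sum = 48 + 55 + 26 + 6 + 30 + 44 + 0 = 209
Unweighted mean = 209 / 7 = 29.857143
Weighted sum = 48×1811 + 55×1863 + 26×1541 + 6×1404 + 30×1609 + 44×975 + 0×1711
  = 86928 + 102465 + 40066 + 8424 + 48270 + 42900 + 0 = 329053
Sum of weights = 1811 + 1863 + 1541 + 1404 + 1609 + 975 + 1711 = 10914
Weighted mean = 329053 / 10914 = 30.149624
Difference (unweighted minus weighted) = -0.29248148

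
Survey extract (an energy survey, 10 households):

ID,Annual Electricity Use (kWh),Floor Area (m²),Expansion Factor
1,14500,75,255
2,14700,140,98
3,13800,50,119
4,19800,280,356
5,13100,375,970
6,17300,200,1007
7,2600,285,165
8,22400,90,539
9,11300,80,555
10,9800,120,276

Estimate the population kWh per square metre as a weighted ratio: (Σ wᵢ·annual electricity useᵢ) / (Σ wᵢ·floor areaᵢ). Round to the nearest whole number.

Σ wᵢ·y = 14500×255 + 14700×98 + 13800×119 + 19800×356 + 13100×970 + 17300×1007 + 2600×165 + 22400×539 + 11300×555 + 9800×276
  = 3697500 + 1440600 + 1642200 + 7048800 + 12707000 + 17421100 + 429000 + 12073600 + 6271500 + 2704800 = 65436100
Σ wᵢ·x = 75×255 + 140×98 + 50×119 + 280×356 + 375×970 + 200×1007 + 285×165 + 90×539 + 80×555 + 120×276
  = 19125 + 13720 + 5950 + 99680 + 363750 + 201400 + 47025 + 48510 + 44400 + 33120 = 876680
Ratio = 65436100 / 876680 = 74.640804

75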